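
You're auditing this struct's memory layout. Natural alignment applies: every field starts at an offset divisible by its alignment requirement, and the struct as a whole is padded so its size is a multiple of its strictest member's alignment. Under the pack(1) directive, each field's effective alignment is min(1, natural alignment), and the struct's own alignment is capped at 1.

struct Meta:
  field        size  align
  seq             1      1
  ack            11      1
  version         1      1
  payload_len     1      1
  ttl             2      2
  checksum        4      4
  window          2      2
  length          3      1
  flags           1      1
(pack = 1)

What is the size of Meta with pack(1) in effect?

26

0..1  seq  (1B, 1-aligned)
1..12  ack  (11B, 1-aligned)
12..13  version  (1B, 1-aligned)
13..14  payload_len  (1B, 1-aligned)
14..16  ttl  (2B, 1-aligned)
16..20  checksum  (4B, 1-aligned)
20..22  window  (2B, 1-aligned)
22..25  length  (3B, 1-aligned)
25..26  flags  (1B, 1-aligned)
sizeof = 26, alignof = 1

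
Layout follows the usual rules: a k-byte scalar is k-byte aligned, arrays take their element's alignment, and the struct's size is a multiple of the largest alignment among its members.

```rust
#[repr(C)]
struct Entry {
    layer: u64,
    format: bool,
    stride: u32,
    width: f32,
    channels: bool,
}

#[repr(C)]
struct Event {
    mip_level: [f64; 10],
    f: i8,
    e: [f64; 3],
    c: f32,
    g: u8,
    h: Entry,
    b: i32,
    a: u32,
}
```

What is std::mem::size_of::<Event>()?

152

Entry: 0..8  layer  (8B, 8-aligned); 8..9  format  (1B, 1-aligned); 9..12  -- padding (3B); 12..16  stride  (4B, 4-aligned); 16..20  width  (4B, 4-aligned); 20..21  channels  (1B, 1-aligned); 21..24  -- tail padding (3B); sizeof = 24, alignof = 8
0..80  mip_level  (80B, 8-aligned)
80..81  f  (1B, 1-aligned)
81..88  -- padding (7B)
88..112  e  (24B, 8-aligned)
112..116  c  (4B, 4-aligned)
116..117  g  (1B, 1-aligned)
117..120  -- padding (3B)
120..144  h  (24B, 8-aligned)
144..148  b  (4B, 4-aligned)
148..152  a  (4B, 4-aligned)
sizeof = 152, alignof = 8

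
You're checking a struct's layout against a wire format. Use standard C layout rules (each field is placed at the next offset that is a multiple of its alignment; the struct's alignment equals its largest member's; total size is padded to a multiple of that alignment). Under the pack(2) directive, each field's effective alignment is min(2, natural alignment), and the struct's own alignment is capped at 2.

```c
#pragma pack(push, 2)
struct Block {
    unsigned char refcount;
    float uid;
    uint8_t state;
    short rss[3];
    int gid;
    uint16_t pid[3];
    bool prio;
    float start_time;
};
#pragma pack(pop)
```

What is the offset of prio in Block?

0..1  refcount  (1B, 1-aligned)
1..2  -- padding (1B)
2..6  uid  (4B, 2-aligned)
6..7  state  (1B, 1-aligned)
7..8  -- padding (1B)
8..14  rss  (6B, 2-aligned)
14..18  gid  (4B, 2-aligned)
18..24  pid  (6B, 2-aligned)
24..25  prio  (1B, 1-aligned)

24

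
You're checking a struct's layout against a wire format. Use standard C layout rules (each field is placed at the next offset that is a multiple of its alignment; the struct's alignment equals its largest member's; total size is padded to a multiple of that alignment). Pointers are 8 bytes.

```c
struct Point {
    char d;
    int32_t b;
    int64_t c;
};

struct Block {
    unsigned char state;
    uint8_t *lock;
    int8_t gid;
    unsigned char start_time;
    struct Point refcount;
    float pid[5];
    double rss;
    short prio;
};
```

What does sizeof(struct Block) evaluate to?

Point: d at 0 (size 1, align 1) → ends 1; pad 3 to align 4 for b; b at 4 (size 4, align 4) → ends 8; c at 8 (size 8, align 8) → ends 16; total 16 bytes, alignment 8
state at 0 (size 1, align 1) → ends 1
pad 7 to align 8 for lock
lock at 8 (size 8, align 8) → ends 16
gid at 16 (size 1, align 1) → ends 17
start_time at 17 (size 1, align 1) → ends 18
pad 6 to align 8 for refcount
refcount at 24 (size 16, align 8) → ends 40
pid at 40 (size 20, align 4) → ends 60
pad 4 to align 8 for rss
rss at 64 (size 8, align 8) → ends 72
prio at 72 (size 2, align 2) → ends 74
tail pad 6 to reach multiple of 8
total 80 bytes, alignment 8

80 bytes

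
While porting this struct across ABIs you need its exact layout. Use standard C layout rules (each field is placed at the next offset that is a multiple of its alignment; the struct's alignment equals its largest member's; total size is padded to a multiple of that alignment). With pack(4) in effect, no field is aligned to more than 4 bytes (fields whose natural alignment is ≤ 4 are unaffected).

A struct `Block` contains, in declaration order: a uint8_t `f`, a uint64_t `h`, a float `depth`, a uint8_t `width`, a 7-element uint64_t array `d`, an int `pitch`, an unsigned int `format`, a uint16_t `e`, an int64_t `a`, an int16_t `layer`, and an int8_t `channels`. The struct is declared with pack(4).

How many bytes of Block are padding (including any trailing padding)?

9

f at 0 (size 1, align 1) → ends 1
pad 3 to align 4 for h
h at 4 (size 8, align 4) → ends 12
depth at 12 (size 4, align 4) → ends 16
width at 16 (size 1, align 1) → ends 17
pad 3 to align 4 for d
d at 20 (size 56, align 4) → ends 76
pitch at 76 (size 4, align 4) → ends 80
format at 80 (size 4, align 4) → ends 84
e at 84 (size 2, align 2) → ends 86
pad 2 to align 4 for a
a at 88 (size 8, align 4) → ends 96
layer at 96 (size 2, align 2) → ends 98
channels at 98 (size 1, align 1) → ends 99
tail pad 1 to reach multiple of 4
total 100 bytes, alignment 4
data bytes 91, size 100 → padding 9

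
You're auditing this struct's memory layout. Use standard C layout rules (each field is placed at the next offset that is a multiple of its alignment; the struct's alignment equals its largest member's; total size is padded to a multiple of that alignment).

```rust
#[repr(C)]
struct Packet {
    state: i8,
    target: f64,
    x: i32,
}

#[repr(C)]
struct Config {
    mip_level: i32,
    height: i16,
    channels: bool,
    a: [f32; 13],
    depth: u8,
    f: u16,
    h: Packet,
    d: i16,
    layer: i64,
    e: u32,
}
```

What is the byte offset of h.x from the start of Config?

Packet: 0..1  state  (1B, 1-aligned); 1..8  -- padding (7B); 8..16  target  (8B, 8-aligned); 16..20  x  (4B, 4-aligned); 20..24  -- tail padding (4B); sizeof = 24, alignof = 8
0..4  mip_level  (4B, 4-aligned)
4..6  height  (2B, 2-aligned)
6..7  channels  (1B, 1-aligned)
7..8  -- padding (1B)
8..60  a  (52B, 4-aligned)
60..61  depth  (1B, 1-aligned)
61..62  -- padding (1B)
62..64  f  (2B, 2-aligned)
64..88  h  (24B, 8-aligned)
within Packet: x at 16
64 + 16 = 80

80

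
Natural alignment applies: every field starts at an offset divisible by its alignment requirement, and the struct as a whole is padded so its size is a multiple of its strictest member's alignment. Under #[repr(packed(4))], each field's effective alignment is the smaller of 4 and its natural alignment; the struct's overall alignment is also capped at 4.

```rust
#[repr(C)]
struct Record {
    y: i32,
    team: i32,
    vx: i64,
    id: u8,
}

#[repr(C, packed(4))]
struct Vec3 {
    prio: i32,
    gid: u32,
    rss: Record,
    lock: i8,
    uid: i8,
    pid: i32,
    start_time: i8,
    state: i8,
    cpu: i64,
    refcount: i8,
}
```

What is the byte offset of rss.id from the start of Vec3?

Record: y at 0 (size 4, align 4) → ends 4; team at 4 (size 4, align 4) → ends 8; vx at 8 (size 8, align 8) → ends 16; id at 16 (size 1, align 1) → ends 17; tail pad 7 to reach multiple of 8; total 24 bytes, alignment 8
prio at 0 (size 4, align 4) → ends 4
gid at 4 (size 4, align 4) → ends 8
rss at 8 (size 24, align 4) → ends 32
within Record: id at 16
8 + 16 = 24

24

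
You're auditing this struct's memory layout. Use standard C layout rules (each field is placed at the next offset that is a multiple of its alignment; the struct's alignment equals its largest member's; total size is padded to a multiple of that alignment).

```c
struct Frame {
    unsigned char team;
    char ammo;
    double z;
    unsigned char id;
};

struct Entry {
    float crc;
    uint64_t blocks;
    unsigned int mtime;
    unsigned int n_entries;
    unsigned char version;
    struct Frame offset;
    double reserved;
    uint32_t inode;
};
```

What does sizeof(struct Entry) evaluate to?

72 bytes

Frame: 0..1  team  (1B, 1-aligned); 1..2  ammo  (1B, 1-aligned); 2..8  -- padding (6B); 8..16  z  (8B, 8-aligned); 16..17  id  (1B, 1-aligned); 17..24  -- tail padding (7B); sizeof = 24, alignof = 8
0..4  crc  (4B, 4-aligned)
4..8  -- padding (4B)
8..16  blocks  (8B, 8-aligned)
16..20  mtime  (4B, 4-aligned)
20..24  n_entries  (4B, 4-aligned)
24..25  version  (1B, 1-aligned)
25..32  -- padding (7B)
32..56  offset  (24B, 8-aligned)
56..64  reserved  (8B, 8-aligned)
64..68  inode  (4B, 4-aligned)
68..72  -- tail padding (4B)
sizeof = 72, alignof = 8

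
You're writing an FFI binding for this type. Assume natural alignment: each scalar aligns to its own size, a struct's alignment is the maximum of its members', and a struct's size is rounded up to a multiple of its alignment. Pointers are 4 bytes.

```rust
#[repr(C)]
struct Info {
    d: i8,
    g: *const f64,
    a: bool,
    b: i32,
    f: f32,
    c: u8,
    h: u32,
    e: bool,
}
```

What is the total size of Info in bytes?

32 bytes

d at 0 (size 1, align 1) → ends 1
pad 3 to align 4 for g
g at 4 (size 4, align 4) → ends 8
a at 8 (size 1, align 1) → ends 9
pad 3 to align 4 for b
b at 12 (size 4, align 4) → ends 16
f at 16 (size 4, align 4) → ends 20
c at 20 (size 1, align 1) → ends 21
pad 3 to align 4 for h
h at 24 (size 4, align 4) → ends 28
e at 28 (size 1, align 1) → ends 29
tail pad 3 to reach multiple of 4
total 32 bytes, alignment 4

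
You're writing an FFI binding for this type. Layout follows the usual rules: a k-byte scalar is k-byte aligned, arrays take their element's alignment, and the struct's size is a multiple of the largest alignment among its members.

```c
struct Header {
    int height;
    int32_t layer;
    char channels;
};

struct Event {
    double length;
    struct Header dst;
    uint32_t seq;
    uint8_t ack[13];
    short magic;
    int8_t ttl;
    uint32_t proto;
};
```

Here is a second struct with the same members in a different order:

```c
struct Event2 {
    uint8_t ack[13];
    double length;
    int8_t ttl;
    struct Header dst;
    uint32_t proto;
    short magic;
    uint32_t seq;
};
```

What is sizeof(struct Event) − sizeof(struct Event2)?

-8

Header: 0..4  height  (4B, 4-aligned); 4..8  layer  (4B, 4-aligned); 8..9  channels  (1B, 1-aligned); 9..12  -- tail padding (3B); sizeof = 12, alignof = 4
0..8  length  (8B, 8-aligned)
8..20  dst  (12B, 4-aligned)
20..24  seq  (4B, 4-aligned)
24..37  ack  (13B, 1-aligned)
37..38  -- padding (1B)
38..40  magic  (2B, 2-aligned)
40..41  ttl  (1B, 1-aligned)
41..44  -- padding (3B)
44..48  proto  (4B, 4-aligned)
sizeof = 48, alignof = 8
— Event2 —
0..13  ack  (13B, 1-aligned)
13..16  -- padding (3B)
16..24  length  (8B, 8-aligned)
24..25  ttl  (1B, 1-aligned)
25..28  -- padding (3B)
28..40  dst  (12B, 4-aligned)
40..44  proto  (4B, 4-aligned)
44..46  magic  (2B, 2-aligned)
46..48  -- padding (2B)
48..52  seq  (4B, 4-aligned)
52..56  -- tail padding (4B)
sizeof = 56, alignof = 8
48 − 56 = -8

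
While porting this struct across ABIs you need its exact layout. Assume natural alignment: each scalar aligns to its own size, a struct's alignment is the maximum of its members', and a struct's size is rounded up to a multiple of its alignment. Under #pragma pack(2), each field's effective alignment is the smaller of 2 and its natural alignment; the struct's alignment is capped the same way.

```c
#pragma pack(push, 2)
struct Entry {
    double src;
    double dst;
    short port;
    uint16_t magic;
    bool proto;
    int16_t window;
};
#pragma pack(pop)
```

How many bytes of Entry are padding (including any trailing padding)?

1

src at 0 (size 8, align 2) → ends 8
dst at 8 (size 8, align 2) → ends 16
port at 16 (size 2, align 2) → ends 18
magic at 18 (size 2, align 2) → ends 20
proto at 20 (size 1, align 1) → ends 21
pad 1 to align 2 for window
window at 22 (size 2, align 2) → ends 24
total 24 bytes, alignment 2
data bytes 23, size 24 → padding 1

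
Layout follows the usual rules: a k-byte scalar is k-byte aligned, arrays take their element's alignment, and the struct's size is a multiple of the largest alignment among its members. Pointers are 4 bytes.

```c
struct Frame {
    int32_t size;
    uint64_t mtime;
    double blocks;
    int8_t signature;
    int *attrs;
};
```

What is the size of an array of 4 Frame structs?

128

size at 0 (size 4, align 4) → ends 4
pad 4 to align 8 for mtime
mtime at 8 (size 8, align 8) → ends 16
blocks at 16 (size 8, align 8) → ends 24
signature at 24 (size 1, align 1) → ends 25
pad 3 to align 4 for attrs
attrs at 28 (size 4, align 4) → ends 32
total 32 bytes, alignment 8
array of 4: 4 × 32 = 128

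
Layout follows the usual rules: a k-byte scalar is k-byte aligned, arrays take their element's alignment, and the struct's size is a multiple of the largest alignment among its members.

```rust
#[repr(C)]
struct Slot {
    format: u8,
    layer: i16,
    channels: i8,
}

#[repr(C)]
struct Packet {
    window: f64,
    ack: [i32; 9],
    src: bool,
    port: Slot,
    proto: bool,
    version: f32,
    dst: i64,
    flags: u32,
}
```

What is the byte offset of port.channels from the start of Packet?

50

Slot: format at 0 (size 1, align 1) → ends 1; pad 1 to align 2 for layer; layer at 2 (size 2, align 2) → ends 4; channels at 4 (size 1, align 1) → ends 5; tail pad 1 to reach multiple of 2; total 6 bytes, alignment 2
window at 0 (size 8, align 8) → ends 8
ack at 8 (size 36, align 4) → ends 44
src at 44 (size 1, align 1) → ends 45
pad 1 to align 2 for port
port at 46 (size 6, align 2) → ends 52
within Slot: channels at 4
46 + 4 = 50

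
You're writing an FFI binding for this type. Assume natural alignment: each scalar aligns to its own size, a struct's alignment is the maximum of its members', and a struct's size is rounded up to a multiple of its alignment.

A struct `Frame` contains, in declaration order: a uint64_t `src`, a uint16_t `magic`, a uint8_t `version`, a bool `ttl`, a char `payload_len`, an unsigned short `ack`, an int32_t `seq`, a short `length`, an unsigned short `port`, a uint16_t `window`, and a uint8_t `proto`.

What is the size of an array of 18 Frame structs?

@0: src [8B, align 8] → 8
@8: magic [2B, align 2] → 10
@10: version [1B, align 1] → 11
@11: ttl [1B, align 1] → 12
@12: payload_len [1B, align 1] → 13
+1 pad (align 2)
@14: ack [2B, align 2] → 16
@16: seq [4B, align 4] → 20
@20: length [2B, align 2] → 22
@22: port [2B, align 2] → 24
@24: window [2B, align 2] → 26
@26: proto [1B, align 1] → 27
+5 tail pad (align 8)
size 32, align 8
array of 18: 18 × 32 = 576

576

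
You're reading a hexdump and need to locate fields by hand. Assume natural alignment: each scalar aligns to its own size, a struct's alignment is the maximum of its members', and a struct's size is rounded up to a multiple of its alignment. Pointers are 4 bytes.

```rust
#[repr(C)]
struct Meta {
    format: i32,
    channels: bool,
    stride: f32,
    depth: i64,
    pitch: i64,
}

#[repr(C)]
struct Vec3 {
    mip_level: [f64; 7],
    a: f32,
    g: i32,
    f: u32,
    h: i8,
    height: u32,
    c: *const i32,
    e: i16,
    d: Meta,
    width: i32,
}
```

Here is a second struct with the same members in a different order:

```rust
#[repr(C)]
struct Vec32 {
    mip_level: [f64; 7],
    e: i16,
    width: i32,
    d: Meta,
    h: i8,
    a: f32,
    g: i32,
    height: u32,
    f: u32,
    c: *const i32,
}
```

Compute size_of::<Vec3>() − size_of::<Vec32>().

Meta: 0..4  format  (4B, 4-aligned); 4..5  channels  (1B, 1-aligned); 5..8  -- padding (3B); 8..12  stride  (4B, 4-aligned); 12..16  -- padding (4B); 16..24  depth  (8B, 8-aligned); 24..32  pitch  (8B, 8-aligned); sizeof = 32, alignof = 8
0..56  mip_level  (56B, 8-aligned)
56..60  a  (4B, 4-aligned)
60..64  g  (4B, 4-aligned)
64..68  f  (4B, 4-aligned)
68..69  h  (1B, 1-aligned)
69..72  -- padding (3B)
72..76  height  (4B, 4-aligned)
76..80  c  (4B, 4-aligned)
80..82  e  (2B, 2-aligned)
82..88  -- padding (6B)
88..120  d  (32B, 8-aligned)
120..124  width  (4B, 4-aligned)
124..128  -- tail padding (4B)
sizeof = 128, alignof = 8
— Vec32 —
0..56  mip_level  (56B, 8-aligned)
56..58  e  (2B, 2-aligned)
58..60  -- padding (2B)
60..64  width  (4B, 4-aligned)
64..96  d  (32B, 8-aligned)
96..97  h  (1B, 1-aligned)
97..100  -- padding (3B)
100..104  a  (4B, 4-aligned)
104..108  g  (4B, 4-aligned)
108..112  height  (4B, 4-aligned)
112..116  f  (4B, 4-aligned)
116..120  c  (4B, 4-aligned)
sizeof = 120, alignof = 8
128 − 120 = 8

8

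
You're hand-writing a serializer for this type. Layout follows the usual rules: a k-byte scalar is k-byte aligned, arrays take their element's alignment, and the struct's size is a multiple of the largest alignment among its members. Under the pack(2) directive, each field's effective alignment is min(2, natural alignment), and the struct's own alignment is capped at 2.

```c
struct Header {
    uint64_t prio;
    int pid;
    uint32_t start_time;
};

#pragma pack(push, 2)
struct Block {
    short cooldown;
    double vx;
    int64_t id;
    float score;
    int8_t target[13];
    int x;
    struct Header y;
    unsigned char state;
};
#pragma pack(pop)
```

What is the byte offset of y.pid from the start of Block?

Header: 0..8  prio  (8B, 8-aligned); 8..12  pid  (4B, 4-aligned); 12..16  start_time  (4B, 4-aligned); sizeof = 16, alignof = 8
0..2  cooldown  (2B, 2-aligned)
2..10  vx  (8B, 2-aligned)
10..18  id  (8B, 2-aligned)
18..22  score  (4B, 2-aligned)
22..35  target  (13B, 1-aligned)
35..36  -- padding (1B)
36..40  x  (4B, 2-aligned)
40..56  y  (16B, 2-aligned)
within Header: pid at 8
40 + 8 = 48

48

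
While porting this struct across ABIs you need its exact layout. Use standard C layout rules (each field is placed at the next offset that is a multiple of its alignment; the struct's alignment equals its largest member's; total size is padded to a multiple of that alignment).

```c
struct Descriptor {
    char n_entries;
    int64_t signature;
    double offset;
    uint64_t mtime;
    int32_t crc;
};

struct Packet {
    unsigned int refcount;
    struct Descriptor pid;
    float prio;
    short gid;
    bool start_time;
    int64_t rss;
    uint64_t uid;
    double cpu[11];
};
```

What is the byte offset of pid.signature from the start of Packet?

16

Descriptor: n_entries at 0 (size 1, align 1) → ends 1; pad 7 to align 8 for signature; signature at 8 (size 8, align 8) → ends 16; offset at 16 (size 8, align 8) → ends 24; mtime at 24 (size 8, align 8) → ends 32; crc at 32 (size 4, align 4) → ends 36; tail pad 4 to reach multiple of 8; total 40 bytes, alignment 8
refcount at 0 (size 4, align 4) → ends 4
pad 4 to align 8 for pid
pid at 8 (size 40, align 8) → ends 48
within Descriptor: signature at 8
8 + 8 = 16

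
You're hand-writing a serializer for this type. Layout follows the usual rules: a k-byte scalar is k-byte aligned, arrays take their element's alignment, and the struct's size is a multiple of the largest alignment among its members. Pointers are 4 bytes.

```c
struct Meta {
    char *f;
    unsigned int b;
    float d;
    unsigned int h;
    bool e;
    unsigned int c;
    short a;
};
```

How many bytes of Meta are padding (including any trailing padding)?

5

0..4  f  (4B, 4-aligned)
4..8  b  (4B, 4-aligned)
8..12  d  (4B, 4-aligned)
12..16  h  (4B, 4-aligned)
16..17  e  (1B, 1-aligned)
17..20  -- padding (3B)
20..24  c  (4B, 4-aligned)
24..26  a  (2B, 2-aligned)
26..28  -- tail padding (2B)
sizeof = 28, alignof = 4
data bytes 23, size 28 → padding 5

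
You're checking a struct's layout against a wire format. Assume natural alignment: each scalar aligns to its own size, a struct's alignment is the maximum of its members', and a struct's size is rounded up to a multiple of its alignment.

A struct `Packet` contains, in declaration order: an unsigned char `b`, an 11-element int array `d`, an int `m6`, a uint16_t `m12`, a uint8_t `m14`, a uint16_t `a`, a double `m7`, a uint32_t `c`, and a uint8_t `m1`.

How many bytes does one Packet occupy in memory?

80

0..1  b  (1B, 1-aligned)
1..4  -- padding (3B)
4..48  d  (44B, 4-aligned)
48..52  m6  (4B, 4-aligned)
52..54  m12  (2B, 2-aligned)
54..55  m14  (1B, 1-aligned)
55..56  -- padding (1B)
56..58  a  (2B, 2-aligned)
58..64  -- padding (6B)
64..72  m7  (8B, 8-aligned)
72..76  c  (4B, 4-aligned)
76..77  m1  (1B, 1-aligned)
77..80  -- tail padding (3B)
sizeof = 80, alignof = 8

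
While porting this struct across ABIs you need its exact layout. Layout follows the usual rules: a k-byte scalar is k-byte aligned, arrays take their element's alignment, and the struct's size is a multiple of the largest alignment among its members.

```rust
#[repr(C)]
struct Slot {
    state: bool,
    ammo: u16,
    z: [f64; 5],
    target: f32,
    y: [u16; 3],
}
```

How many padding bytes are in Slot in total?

0..1  state  (1B, 1-aligned)
1..2  -- padding (1B)
2..4  ammo  (2B, 2-aligned)
4..8  -- padding (4B)
8..48  z  (40B, 8-aligned)
48..52  target  (4B, 4-aligned)
52..58  y  (6B, 2-aligned)
58..64  -- tail padding (6B)
sizeof = 64, alignof = 8
data bytes 53, size 64 → padding 11

11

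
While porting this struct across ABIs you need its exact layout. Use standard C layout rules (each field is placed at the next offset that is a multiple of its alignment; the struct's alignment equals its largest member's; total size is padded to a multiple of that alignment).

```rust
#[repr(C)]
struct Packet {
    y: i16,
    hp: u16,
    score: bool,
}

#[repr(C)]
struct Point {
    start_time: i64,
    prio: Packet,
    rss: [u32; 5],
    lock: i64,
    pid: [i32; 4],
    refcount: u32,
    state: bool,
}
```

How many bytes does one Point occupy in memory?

72

Packet: @0: y [2B, align 2] → 2; @2: hp [2B, align 2] → 4; @4: score [1B, align 1] → 5; +1 tail pad (align 2); size 6, align 2
@0: start_time [8B, align 8] → 8
@8: prio [6B, align 2] → 14
+2 pad (align 4)
@16: rss [20B, align 4] → 36
+4 pad (align 8)
@40: lock [8B, align 8] → 48
@48: pid [16B, align 4] → 64
@64: refcount [4B, align 4] → 68
@68: state [1B, align 1] → 69
+3 tail pad (align 8)
size 72, align 8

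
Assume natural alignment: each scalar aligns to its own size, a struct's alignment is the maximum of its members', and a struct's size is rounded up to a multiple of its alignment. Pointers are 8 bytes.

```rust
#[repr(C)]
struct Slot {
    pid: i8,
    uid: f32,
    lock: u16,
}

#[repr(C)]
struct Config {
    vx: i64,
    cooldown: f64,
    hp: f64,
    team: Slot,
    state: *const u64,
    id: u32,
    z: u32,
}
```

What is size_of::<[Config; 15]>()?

Slot: @0: pid [1B, align 1] → 1; +3 pad (align 4); @4: uid [4B, align 4] → 8; @8: lock [2B, align 2] → 10; +2 tail pad (align 4); size 12, align 4
@0: vx [8B, align 8] → 8
@8: cooldown [8B, align 8] → 16
@16: hp [8B, align 8] → 24
@24: team [12B, align 4] → 36
+4 pad (align 8)
@40: state [8B, align 8] → 48
@48: id [4B, align 4] → 52
@52: z [4B, align 4] → 56
size 56, align 8
array of 15: 15 × 56 = 840

840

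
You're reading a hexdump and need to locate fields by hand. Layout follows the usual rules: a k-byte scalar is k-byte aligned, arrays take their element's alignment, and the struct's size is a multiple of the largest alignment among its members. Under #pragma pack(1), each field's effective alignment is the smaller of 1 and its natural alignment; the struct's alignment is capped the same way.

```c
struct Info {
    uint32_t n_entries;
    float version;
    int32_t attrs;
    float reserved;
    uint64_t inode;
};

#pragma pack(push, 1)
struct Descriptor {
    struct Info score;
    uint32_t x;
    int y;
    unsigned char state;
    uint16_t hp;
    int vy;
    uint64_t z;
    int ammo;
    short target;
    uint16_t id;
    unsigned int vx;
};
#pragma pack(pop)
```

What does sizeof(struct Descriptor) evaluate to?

59 bytes

Info: 0..4  n_entries  (4B, 4-aligned); 4..8  version  (4B, 4-aligned); 8..12  attrs  (4B, 4-aligned); 12..16  reserved  (4B, 4-aligned); 16..24  inode  (8B, 8-aligned); sizeof = 24, alignof = 8
0..24  score  (24B, 1-aligned)
24..28  x  (4B, 1-aligned)
28..32  y  (4B, 1-aligned)
32..33  state  (1B, 1-aligned)
33..35  hp  (2B, 1-aligned)
35..39  vy  (4B, 1-aligned)
39..47  z  (8B, 1-aligned)
47..51  ammo  (4B, 1-aligned)
51..53  target  (2B, 1-aligned)
53..55  id  (2B, 1-aligned)
55..59  vx  (4B, 1-aligned)
sizeof = 59, alignof = 1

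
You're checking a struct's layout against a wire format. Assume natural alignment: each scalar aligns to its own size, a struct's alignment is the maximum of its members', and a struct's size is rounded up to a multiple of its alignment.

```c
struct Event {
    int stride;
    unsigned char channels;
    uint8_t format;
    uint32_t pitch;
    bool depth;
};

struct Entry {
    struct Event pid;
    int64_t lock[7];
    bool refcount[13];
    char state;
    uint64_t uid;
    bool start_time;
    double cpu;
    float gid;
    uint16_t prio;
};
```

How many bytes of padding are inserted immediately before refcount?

0

Event: 0..4  stride  (4B, 4-aligned); 4..5  channels  (1B, 1-aligned); 5..6  format  (1B, 1-aligned); 6..8  -- padding (2B); 8..12  pitch  (4B, 4-aligned); 12..13  depth  (1B, 1-aligned); 13..16  -- tail padding (3B); sizeof = 16, alignof = 4
0..16  pid  (16B, 4-aligned)
16..72  lock  (56B, 8-aligned)
72..85  refcount  (13B, 1-aligned)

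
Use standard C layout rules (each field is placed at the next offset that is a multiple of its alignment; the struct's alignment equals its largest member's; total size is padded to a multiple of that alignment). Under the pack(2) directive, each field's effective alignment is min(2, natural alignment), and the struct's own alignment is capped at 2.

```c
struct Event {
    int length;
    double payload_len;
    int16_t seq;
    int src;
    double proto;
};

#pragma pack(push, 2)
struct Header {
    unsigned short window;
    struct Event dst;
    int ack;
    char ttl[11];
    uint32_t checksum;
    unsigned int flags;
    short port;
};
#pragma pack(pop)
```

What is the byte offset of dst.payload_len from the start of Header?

Event: length at 0 (size 4, align 4) → ends 4; pad 4 to align 8 for payload_len; payload_len at 8 (size 8, align 8) → ends 16; seq at 16 (size 2, align 2) → ends 18; pad 2 to align 4 for src; src at 20 (size 4, align 4) → ends 24; proto at 24 (size 8, align 8) → ends 32; total 32 bytes, alignment 8
window at 0 (size 2, align 2) → ends 2
dst at 2 (size 32, align 2) → ends 34
within Event: payload_len at 8
2 + 8 = 10

10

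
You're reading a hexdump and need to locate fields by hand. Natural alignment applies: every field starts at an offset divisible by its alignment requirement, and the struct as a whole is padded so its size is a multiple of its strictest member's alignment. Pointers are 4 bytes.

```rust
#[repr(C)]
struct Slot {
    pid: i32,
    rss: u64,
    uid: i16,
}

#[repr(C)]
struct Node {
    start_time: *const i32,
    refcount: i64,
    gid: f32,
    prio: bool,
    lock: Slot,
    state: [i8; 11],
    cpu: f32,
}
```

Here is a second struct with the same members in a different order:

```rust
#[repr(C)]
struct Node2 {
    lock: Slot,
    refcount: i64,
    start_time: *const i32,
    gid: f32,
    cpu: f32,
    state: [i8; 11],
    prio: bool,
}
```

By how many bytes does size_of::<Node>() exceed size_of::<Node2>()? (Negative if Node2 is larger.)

Slot: @0: pid [4B, align 4] → 4; +4 pad (align 8); @8: rss [8B, align 8] → 16; @16: uid [2B, align 2] → 18; +6 tail pad (align 8); size 24, align 8
@0: start_time [4B, align 4] → 4
+4 pad (align 8)
@8: refcount [8B, align 8] → 16
@16: gid [4B, align 4] → 20
@20: prio [1B, align 1] → 21
+3 pad (align 8)
@24: lock [24B, align 8] → 48
@48: state [11B, align 1] → 59
+1 pad (align 4)
@60: cpu [4B, align 4] → 64
size 64, align 8
— Node2 —
@0: lock [24B, align 8] → 24
@24: refcount [8B, align 8] → 32
@32: start_time [4B, align 4] → 36
@36: gid [4B, align 4] → 40
@40: cpu [4B, align 4] → 44
@44: state [11B, align 1] → 55
@55: prio [1B, align 1] → 56
size 56, align 8
64 − 56 = 8

8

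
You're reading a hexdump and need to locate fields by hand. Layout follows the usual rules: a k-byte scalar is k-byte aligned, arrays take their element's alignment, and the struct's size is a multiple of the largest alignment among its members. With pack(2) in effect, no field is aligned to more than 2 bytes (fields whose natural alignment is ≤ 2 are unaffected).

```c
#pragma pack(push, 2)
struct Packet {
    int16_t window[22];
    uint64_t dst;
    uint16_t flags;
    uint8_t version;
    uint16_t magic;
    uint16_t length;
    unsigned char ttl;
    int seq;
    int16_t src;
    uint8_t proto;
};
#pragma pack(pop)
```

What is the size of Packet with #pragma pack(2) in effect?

window at 0 (size 44, align 2) → ends 44
dst at 44 (size 8, align 2) → ends 52
flags at 52 (size 2, align 2) → ends 54
version at 54 (size 1, align 1) → ends 55
pad 1 to align 2 for magic
magic at 56 (size 2, align 2) → ends 58
length at 58 (size 2, align 2) → ends 60
ttl at 60 (size 1, align 1) → ends 61
pad 1 to align 2 for seq
seq at 62 (size 4, align 2) → ends 66
src at 66 (size 2, align 2) → ends 68
proto at 68 (size 1, align 1) → ends 69
tail pad 1 to reach multiple of 2
total 70 bytes, alignment 2

70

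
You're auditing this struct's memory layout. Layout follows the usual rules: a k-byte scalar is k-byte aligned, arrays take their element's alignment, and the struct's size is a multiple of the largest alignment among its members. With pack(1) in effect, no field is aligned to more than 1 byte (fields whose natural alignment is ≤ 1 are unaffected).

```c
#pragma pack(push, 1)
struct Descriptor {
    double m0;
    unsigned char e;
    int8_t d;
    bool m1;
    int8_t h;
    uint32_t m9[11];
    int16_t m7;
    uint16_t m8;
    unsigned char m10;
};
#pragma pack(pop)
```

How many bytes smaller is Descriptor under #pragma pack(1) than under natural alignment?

3

natural layout:
  m0 at 0 (size 8, align 8) → ends 8
  e at 8 (size 1, align 1) → ends 9
  d at 9 (size 1, align 1) → ends 10
  m1 at 10 (size 1, align 1) → ends 11
  h at 11 (size 1, align 1) → ends 12
  m9 at 12 (size 44, align 4) → ends 56
  m7 at 56 (size 2, align 2) → ends 58
  m8 at 58 (size 2, align 2) → ends 60
  m10 at 60 (size 1, align 1) → ends 61
  tail pad 3 to reach multiple of 8
  total 64 bytes, alignment 8
packed(1) layout:
  m0 at 0 (size 8, align 1) → ends 8
  e at 8 (size 1, align 1) → ends 9
  d at 9 (size 1, align 1) → ends 10
  m1 at 10 (size 1, align 1) → ends 11
  h at 11 (size 1, align 1) → ends 12
  m9 at 12 (size 44, align 1) → ends 56
  m7 at 56 (size 2, align 1) → ends 58
  m8 at 58 (size 2, align 1) → ends 60
  m10 at 60 (size 1, align 1) → ends 61
  total 61 bytes, alignment 1
64 − 61 = 3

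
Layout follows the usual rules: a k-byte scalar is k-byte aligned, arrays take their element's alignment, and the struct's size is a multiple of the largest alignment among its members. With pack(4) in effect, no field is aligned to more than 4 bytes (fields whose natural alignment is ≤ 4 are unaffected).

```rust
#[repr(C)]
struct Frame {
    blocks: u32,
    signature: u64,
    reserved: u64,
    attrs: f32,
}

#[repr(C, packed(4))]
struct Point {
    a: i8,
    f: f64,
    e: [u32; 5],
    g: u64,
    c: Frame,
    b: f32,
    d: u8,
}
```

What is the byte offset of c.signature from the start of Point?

Frame: blocks at 0 (size 4, align 4) → ends 4; pad 4 to align 8 for signature; signature at 8 (size 8, align 8) → ends 16; reserved at 16 (size 8, align 8) → ends 24; attrs at 24 (size 4, align 4) → ends 28; tail pad 4 to reach multiple of 8; total 32 bytes, alignment 8
a at 0 (size 1, align 1) → ends 1
pad 3 to align 4 for f
f at 4 (size 8, align 4) → ends 12
e at 12 (size 20, align 4) → ends 32
g at 32 (size 8, align 4) → ends 40
c at 40 (size 32, align 4) → ends 72
within Frame: signature at 8
40 + 8 = 48

48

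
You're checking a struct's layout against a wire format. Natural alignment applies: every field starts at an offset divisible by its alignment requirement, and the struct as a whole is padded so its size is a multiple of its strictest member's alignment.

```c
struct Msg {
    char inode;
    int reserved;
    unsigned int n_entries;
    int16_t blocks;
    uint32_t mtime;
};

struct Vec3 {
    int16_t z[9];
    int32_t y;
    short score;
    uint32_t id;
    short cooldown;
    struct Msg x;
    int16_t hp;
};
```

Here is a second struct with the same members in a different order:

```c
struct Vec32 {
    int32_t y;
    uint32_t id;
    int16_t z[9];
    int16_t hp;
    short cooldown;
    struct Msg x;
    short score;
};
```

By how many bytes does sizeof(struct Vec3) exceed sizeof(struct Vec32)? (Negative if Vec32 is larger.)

4

Msg: inode at 0 (size 1, align 1) → ends 1; pad 3 to align 4 for reserved; reserved at 4 (size 4, align 4) → ends 8; n_entries at 8 (size 4, align 4) → ends 12; blocks at 12 (size 2, align 2) → ends 14; pad 2 to align 4 for mtime; mtime at 16 (size 4, align 4) → ends 20; total 20 bytes, alignment 4
z at 0 (size 18, align 2) → ends 18
pad 2 to align 4 for y
y at 20 (size 4, align 4) → ends 24
score at 24 (size 2, align 2) → ends 26
pad 2 to align 4 for id
id at 28 (size 4, align 4) → ends 32
cooldown at 32 (size 2, align 2) → ends 34
pad 2 to align 4 for x
x at 36 (size 20, align 4) → ends 56
hp at 56 (size 2, align 2) → ends 58
tail pad 2 to reach multiple of 4
total 60 bytes, alignment 4
— Vec32 —
y at 0 (size 4, align 4) → ends 4
id at 4 (size 4, align 4) → ends 8
z at 8 (size 18, align 2) → ends 26
hp at 26 (size 2, align 2) → ends 28
cooldown at 28 (size 2, align 2) → ends 30
pad 2 to align 4 for x
x at 32 (size 20, align 4) → ends 52
score at 52 (size 2, align 2) → ends 54
tail pad 2 to reach multiple of 4
total 56 bytes, alignment 4
60 − 56 = 4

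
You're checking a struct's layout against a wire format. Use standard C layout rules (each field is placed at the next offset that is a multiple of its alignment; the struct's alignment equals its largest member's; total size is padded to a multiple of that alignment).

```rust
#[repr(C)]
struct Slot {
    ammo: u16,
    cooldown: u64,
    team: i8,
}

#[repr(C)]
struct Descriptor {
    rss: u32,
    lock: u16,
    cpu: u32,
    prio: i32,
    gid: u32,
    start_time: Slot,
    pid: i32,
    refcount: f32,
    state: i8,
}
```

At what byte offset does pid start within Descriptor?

Slot: @0: ammo [2B, align 2] → 2; +6 pad (align 8); @8: cooldown [8B, align 8] → 16; @16: team [1B, align 1] → 17; +7 tail pad (align 8); size 24, align 8
@0: rss [4B, align 4] → 4
@4: lock [2B, align 2] → 6
+2 pad (align 4)
@8: cpu [4B, align 4] → 12
@12: prio [4B, align 4] → 16
@16: gid [4B, align 4] → 20
+4 pad (align 8)
@24: start_time [24B, align 8] → 48
@48: pid [4B, align 4] → 52

48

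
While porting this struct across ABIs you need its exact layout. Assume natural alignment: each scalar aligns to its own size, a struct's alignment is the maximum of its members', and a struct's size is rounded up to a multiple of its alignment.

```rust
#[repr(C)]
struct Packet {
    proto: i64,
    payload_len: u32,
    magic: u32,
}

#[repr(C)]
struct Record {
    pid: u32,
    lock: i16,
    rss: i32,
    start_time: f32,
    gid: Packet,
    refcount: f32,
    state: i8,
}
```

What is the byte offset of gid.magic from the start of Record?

Packet: @0: proto [8B, align 8] → 8; @8: payload_len [4B, align 4] → 12; @12: magic [4B, align 4] → 16; size 16, align 8
@0: pid [4B, align 4] → 4
@4: lock [2B, align 2] → 6
+2 pad (align 4)
@8: rss [4B, align 4] → 12
@12: start_time [4B, align 4] → 16
@16: gid [16B, align 8] → 32
within Packet: magic at 12
16 + 12 = 28

28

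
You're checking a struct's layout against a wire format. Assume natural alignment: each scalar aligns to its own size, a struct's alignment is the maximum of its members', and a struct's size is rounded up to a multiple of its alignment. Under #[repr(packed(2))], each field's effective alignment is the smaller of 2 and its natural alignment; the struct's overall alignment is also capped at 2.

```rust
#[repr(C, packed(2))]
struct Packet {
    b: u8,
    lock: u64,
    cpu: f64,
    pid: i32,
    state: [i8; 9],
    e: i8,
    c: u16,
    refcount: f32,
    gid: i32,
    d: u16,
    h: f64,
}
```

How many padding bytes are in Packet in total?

@0: b [1B, align 1] → 1
+1 pad (align 2)
@2: lock [8B, align 2] → 10
@10: cpu [8B, align 2] → 18
@18: pid [4B, align 2] → 22
@22: state [9B, align 1] → 31
@31: e [1B, align 1] → 32
@32: c [2B, align 2] → 34
@34: refcount [4B, align 2] → 38
@38: gid [4B, align 2] → 42
@42: d [2B, align 2] → 44
@44: h [8B, align 2] → 52
size 52, align 2
data bytes 51, size 52 → padding 1

1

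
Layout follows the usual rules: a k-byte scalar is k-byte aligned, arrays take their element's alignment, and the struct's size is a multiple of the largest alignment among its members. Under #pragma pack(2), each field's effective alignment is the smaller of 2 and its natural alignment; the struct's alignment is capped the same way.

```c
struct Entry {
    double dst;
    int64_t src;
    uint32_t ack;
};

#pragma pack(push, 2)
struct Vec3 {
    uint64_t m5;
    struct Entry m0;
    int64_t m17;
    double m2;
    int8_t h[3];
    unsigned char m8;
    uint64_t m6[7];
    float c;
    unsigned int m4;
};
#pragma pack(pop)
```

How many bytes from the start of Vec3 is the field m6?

52

Entry: dst at 0 (size 8, align 8) → ends 8; src at 8 (size 8, align 8) → ends 16; ack at 16 (size 4, align 4) → ends 20; tail pad 4 to reach multiple of 8; total 24 bytes, alignment 8
m5 at 0 (size 8, align 2) → ends 8
m0 at 8 (size 24, align 2) → ends 32
m17 at 32 (size 8, align 2) → ends 40
m2 at 40 (size 8, align 2) → ends 48
h at 48 (size 3, align 1) → ends 51
m8 at 51 (size 1, align 1) → ends 52
m6 at 52 (size 56, align 2) → ends 108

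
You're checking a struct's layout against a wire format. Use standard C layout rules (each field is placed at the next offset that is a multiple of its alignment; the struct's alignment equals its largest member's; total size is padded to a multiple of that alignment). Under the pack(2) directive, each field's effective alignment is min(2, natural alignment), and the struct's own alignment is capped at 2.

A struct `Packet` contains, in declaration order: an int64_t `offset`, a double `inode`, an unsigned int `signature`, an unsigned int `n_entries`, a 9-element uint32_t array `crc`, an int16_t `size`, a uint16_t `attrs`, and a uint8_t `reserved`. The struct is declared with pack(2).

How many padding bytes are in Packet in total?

1

offset at 0 (size 8, align 2) → ends 8
inode at 8 (size 8, align 2) → ends 16
signature at 16 (size 4, align 2) → ends 20
n_entries at 20 (size 4, align 2) → ends 24
crc at 24 (size 36, align 2) → ends 60
size at 60 (size 2, align 2) → ends 62
attrs at 62 (size 2, align 2) → ends 64
reserved at 64 (size 1, align 1) → ends 65
tail pad 1 to reach multiple of 2
total 66 bytes, alignment 2
data bytes 65, size 66 → padding 1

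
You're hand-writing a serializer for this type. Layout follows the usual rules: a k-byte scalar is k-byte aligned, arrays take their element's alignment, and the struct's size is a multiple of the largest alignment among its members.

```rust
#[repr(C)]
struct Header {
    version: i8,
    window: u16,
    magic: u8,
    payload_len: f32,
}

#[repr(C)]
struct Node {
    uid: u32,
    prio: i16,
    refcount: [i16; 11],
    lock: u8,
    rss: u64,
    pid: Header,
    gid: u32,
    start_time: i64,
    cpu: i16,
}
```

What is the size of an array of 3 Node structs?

Header: 0..1  version  (1B, 1-aligned); 1..2  -- padding (1B); 2..4  window  (2B, 2-aligned); 4..5  magic  (1B, 1-aligned); 5..8  -- padding (3B); 8..12  payload_len  (4B, 4-aligned); sizeof = 12, alignof = 4
0..4  uid  (4B, 4-aligned)
4..6  prio  (2B, 2-aligned)
6..28  refcount  (22B, 2-aligned)
28..29  lock  (1B, 1-aligned)
29..32  -- padding (3B)
32..40  rss  (8B, 8-aligned)
40..52  pid  (12B, 4-aligned)
52..56  gid  (4B, 4-aligned)
56..64  start_time  (8B, 8-aligned)
64..66  cpu  (2B, 2-aligned)
66..72  -- tail padding (6B)
sizeof = 72, alignof = 8
array of 3: 3 × 72 = 216

216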